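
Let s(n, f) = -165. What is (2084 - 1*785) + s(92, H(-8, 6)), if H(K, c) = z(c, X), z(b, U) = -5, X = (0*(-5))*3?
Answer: 1134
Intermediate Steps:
X = 0 (X = 0*3 = 0)
H(K, c) = -5
(2084 - 1*785) + s(92, H(-8, 6)) = (2084 - 1*785) - 165 = (2084 - 785) - 165 = 1299 - 165 = 1134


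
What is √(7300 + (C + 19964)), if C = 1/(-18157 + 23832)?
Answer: √35122166627/1135 ≈ 165.12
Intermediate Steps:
C = 1/5675 ≈ 0.00017621
√(7300 + (C + 19964)) = √(7300 + (1/5675 + 19964)) = √(7300 + 113295701/5675) = √(154723201/5675) = √35122166627/1135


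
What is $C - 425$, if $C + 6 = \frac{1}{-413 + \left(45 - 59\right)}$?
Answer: $- \frac{184038}{427} \approx -431.0$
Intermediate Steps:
$C = - \frac{2563}{427}$ ($C = -6 + \frac{1}{-413 + \left(45 - 59\right)} = -6 + \frac{1}{-413 - 14} = -6 + \frac{1}{-427} = -6 - \frac{1}{427} = - \frac{2563}{427} \approx -6.0023$)
$C - 425 = - \frac{2563}{427} - 425 = - \frac{184038}{427}$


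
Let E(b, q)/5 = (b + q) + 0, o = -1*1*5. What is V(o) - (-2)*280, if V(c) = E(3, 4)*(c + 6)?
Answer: 595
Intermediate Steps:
o = -5 (o = -1*5 = -5)
E(b, q) = 5*b + 5*q (E(b, q) = 5*((b + q) + 0) = 5*(b + q) = 5*b + 5*q)
V(c) = 210 + 35*c (V(c) = (5*3 + 5*4)*(c + 6) = (15 + 20)*(6 + c) = 35*(6 + c) = 210 + 35*c)
V(o) - (-2)*280 = (210 + 35*(-5)) - (-2)*280 = (210 - 175) - 1*(-560) = 35 + 560 = 595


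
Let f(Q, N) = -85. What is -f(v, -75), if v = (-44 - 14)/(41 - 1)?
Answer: 85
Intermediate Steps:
v = -29/20 (v = -58/40 = -58*1/40 = -29/20 ≈ -1.4500)
-f(v, -75) = -1*(-85) = 85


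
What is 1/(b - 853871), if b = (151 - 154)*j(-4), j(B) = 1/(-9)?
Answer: -3/2561612 ≈ -1.1711e-6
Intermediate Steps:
j(B) = -⅑
b = ⅓ (b = (151 - 154)*(-⅑) = -3*(-⅑) = ⅓ ≈ 0.33333)
1/(b - 853871) = 1/(⅓ - 853871) = 1/(-2561612/3) = -3/2561612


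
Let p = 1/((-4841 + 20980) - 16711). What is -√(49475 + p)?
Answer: -9*√49961197/286 ≈ -222.43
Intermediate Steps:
p = -1/572 (p = 1/(16139 - 16711) = 1/(-572) = -1/572 ≈ -0.0017483)
-√(49475 + p) = -√(49475 - 1/572) = -√(28299699/572) = -9*√49961197/286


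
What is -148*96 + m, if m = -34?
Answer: -14242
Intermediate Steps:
-148*96 + m = -148*96 - 34 = -14208 - 34 = -14242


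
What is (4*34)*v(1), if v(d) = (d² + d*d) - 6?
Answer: -544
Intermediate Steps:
v(d) = -6 + 2*d² (v(d) = (d² + d²) - 6 = 2*d² - 6 = -6 + 2*d²)
(4*34)*v(1) = (4*34)*(-6 + 2*1²) = 136*(-6 + 2*1) = 136*(-6 + 2) = 136*(-4) = -544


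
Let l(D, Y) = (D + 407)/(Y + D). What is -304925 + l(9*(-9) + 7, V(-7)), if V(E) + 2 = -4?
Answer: -24394333/80 ≈ -3.0493e+5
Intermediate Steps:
V(E) = -6 (V(E) = -2 - 4 = -6)
l(D, Y) = (407 + D)/(D + Y)
-304925 + l(9*(-9) + 7, V(-7)) = -304925 + (407 + (9*(-9) + 7))/((9*(-9) + 7) - 6) = -304925 + (407 + (-81 + 7))/((-81 + 7) - 6) = -304925 + (407 - 74)/(-74 - 6) = -304925 + 333/(-80) = -304925 - 1/80*333 = -304925 - 333/80 = -24394333/80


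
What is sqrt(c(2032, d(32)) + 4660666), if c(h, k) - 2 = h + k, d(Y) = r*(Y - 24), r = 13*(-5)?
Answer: 6*sqrt(129505) ≈ 2159.2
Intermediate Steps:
r = -65
d(Y) = 1560 - 65*Y (d(Y) = -65*(Y - 24) = -65*(-24 + Y) = 1560 - 65*Y)
c(h, k) = 2 + h + k (c(h, k) = 2 + (h + k) = 2 + h + k)
sqrt(c(2032, d(32)) + 4660666) = sqrt((2 + 2032 + (1560 - 65*32)) + 4660666) = sqrt((2 + 2032 + (1560 - 2080)) + 4660666) = sqrt((2 + 2032 - 520) + 4660666) = sqrt(1514 + 4660666) = sqrt(4662180) = 6*sqrt(129505)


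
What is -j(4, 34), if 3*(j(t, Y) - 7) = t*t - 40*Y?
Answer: 441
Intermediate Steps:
j(t, Y) = 7 - 40*Y/3 + t²/3 (j(t, Y) = 7 + (t*t - 40*Y)/3 = 7 + (t² - 40*Y)/3 = 7 + (-40*Y/3 + t²/3) = 7 - 40*Y/3 + t²/3)
-j(4, 34) = -(7 - 40/3*34 + (⅓)*4²) = -(7 - 1360/3 + (⅓)*16) = -(7 - 1360/3 + 16/3) = -1*(-441) = 441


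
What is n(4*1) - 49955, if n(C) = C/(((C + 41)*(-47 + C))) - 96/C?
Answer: -96709369/1935 ≈ -49979.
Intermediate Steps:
n(C) = -96/C + C/((-47 + C)*(41 + C)) (n(C) = C/(((41 + C)*(-47 + C))) - 96/C = C/(((-47 + C)*(41 + C))) - 96/C = C*(1/((-47 + C)*(41 + C))) - 96/C = C/((-47 + C)*(41 + C)) - 96/C = -96/C + C/((-47 + C)*(41 + C)))
n(4*1) - 49955 = (-184992 - 2304 + 95*(4*1)²)/(((4*1))*(1927 - (4*1)² + 6*(4*1))) - 49955 = (-184992 - 576*4 + 95*4²)/(4*(1927 - 1*4² + 6*4)) - 49955 = (-184992 - 2304 + 95*16)/(4*(1927 - 1*16 + 24)) - 49955 = (-184992 - 2304 + 1520)/(4*(1927 - 16 + 24)) - 49955 = (¼)*(-185776)/1935 - 49955 = (¼)*(1/1935)*(-185776) - 49955 = -46444/1935 - 49955 = -96709369/1935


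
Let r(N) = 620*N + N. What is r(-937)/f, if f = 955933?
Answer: -581877/955933 ≈ -0.60870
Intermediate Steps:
r(N) = 621*N
r(-937)/f = (621*(-937))/955933 = -581877*1/955933 = -581877/955933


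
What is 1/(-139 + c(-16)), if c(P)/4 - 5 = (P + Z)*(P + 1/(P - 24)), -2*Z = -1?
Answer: 20/17491 ≈ 0.0011434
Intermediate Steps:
Z = ½ (Z = -½*(-1) = ½ ≈ 0.50000)
c(P) = 20 + 4*(½ + P)*(P + 1/(-24 + P)) (c(P) = 20 + 4*((P + ½)*(P + 1/(P - 24))) = 20 + 4*((½ + P)*(P + 1/(-24 + P))) = 20 + 4*(½ + P)*(P + 1/(-24 + P)))
1/(-139 + c(-16)) = 1/(-139 + 2*(-239 - 47*(-16)² - 12*(-16) + 2*(-16)³)/(-24 - 16)) = 1/(-139 + 2*(-239 - 47*256 + 192 + 2*(-4096))/(-40)) = 1/(-139 + 2*(-1/40)*(-239 - 12032 + 192 - 8192)) = 1/(-139 + 2*(-1/40)*(-20271)) = 1/(-139 + 20271/20) = 1/(17491/20) = 20/17491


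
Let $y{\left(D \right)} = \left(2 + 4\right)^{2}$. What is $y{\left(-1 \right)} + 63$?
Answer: $99$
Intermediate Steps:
$y{\left(D \right)} = 36$ ($y{\left(D \right)} = 6^{2} = 36$)
$y{\left(-1 \right)} + 63 = 36 + 63 = 99$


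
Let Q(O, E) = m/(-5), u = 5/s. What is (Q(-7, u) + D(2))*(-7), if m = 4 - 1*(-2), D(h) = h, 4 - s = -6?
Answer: -28/5 ≈ -5.6000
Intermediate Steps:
s = 10 (s = 4 - 1*(-6) = 4 + 6 = 10)
u = ½ (u = 5/10 = 5*(⅒) = ½ ≈ 0.50000)
m = 6 (m = 4 + 2 = 6)
Q(O, E) = -6/5 (Q(O, E) = 6/(-5) = 6*(-⅕) = -6/5)
(Q(-7, u) + D(2))*(-7) = (-6/5 + 2)*(-7) = (⅘)*(-7) = -28/5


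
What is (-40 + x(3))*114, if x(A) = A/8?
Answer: -18069/4 ≈ -4517.3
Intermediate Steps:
x(A) = A/8 (x(A) = A*(1/8) = A/8)
(-40 + x(3))*114 = (-40 + (1/8)*3)*114 = (-40 + 3/8)*114 = -317/8*114 = -18069/4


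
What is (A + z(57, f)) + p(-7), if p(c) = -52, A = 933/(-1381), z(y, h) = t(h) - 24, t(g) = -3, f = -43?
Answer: -110032/1381 ≈ -79.676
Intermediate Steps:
z(y, h) = -27 (z(y, h) = -3 - 24 = -27)
A = -933/1381 (A = 933*(-1/1381) = -933/1381 ≈ -0.67560)
(A + z(57, f)) + p(-7) = (-933/1381 - 27) - 52 = -38220/1381 - 52 = -110032/1381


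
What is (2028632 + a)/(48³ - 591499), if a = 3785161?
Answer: -5813793/480907 ≈ -12.089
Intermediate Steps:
(2028632 + a)/(48³ - 591499) = (2028632 + 3785161)/(48³ - 591499) = 5813793/(110592 - 591499) = 5813793/(-480907) = 5813793*(-1/480907) = -5813793/480907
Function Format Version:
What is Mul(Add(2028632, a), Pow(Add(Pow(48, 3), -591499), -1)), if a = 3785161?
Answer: Rational(-5813793, 480907) ≈ -12.089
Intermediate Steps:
Mul(Add(2028632, a), Pow(Add(Pow(48, 3), -591499), -1)) = Mul(Add(2028632, 3785161), Pow(Add(Pow(48, 3), -591499), -1)) = Mul(5813793, Pow(Add(110592, -591499), -1)) = Mul(5813793, Pow(-480907, -1)) = Mul(5813793, Rational(-1, 480907)) = Rational(-5813793, 480907)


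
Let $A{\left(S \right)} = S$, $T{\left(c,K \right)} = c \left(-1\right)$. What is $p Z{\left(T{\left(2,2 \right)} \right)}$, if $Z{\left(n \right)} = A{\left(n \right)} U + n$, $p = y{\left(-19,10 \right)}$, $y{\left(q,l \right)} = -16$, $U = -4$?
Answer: $-96$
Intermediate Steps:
$T{\left(c,K \right)} = - c$
$p = -16$
$Z{\left(n \right)} = - 3 n$ ($Z{\left(n \right)} = n \left(-4\right) + n = - 4 n + n = - 3 n$)
$p Z{\left(T{\left(2,2 \right)} \right)} = - 16 \left(- 3 \left(\left(-1\right) 2\right)\right) = - 16 \left(\left(-3\right) \left(-2\right)\right) = \left(-16\right) 6 = -96$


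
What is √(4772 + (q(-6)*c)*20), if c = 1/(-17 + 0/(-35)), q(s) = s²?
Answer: 2*√341717/17 ≈ 68.772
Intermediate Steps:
c = -1/17 (c = 1/(-17 + 0*(-1/35)) = 1/(-17 + 0) = 1/(-17) = -1/17 ≈ -0.058824)
√(4772 + (q(-6)*c)*20) = √(4772 + ((-6)²*(-1/17))*20) = √(4772 + (36*(-1/17))*20) = √(4772 - 36/17*20) = √(4772 - 720/17) = √(80404/17) = 2*√341717/17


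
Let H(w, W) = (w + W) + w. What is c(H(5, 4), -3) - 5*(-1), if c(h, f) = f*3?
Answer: -4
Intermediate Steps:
H(w, W) = W + 2*w (H(w, W) = (W + w) + w = W + 2*w)
c(h, f) = 3*f
c(H(5, 4), -3) - 5*(-1) = 3*(-3) - 5*(-1) = -9 + 5 = -4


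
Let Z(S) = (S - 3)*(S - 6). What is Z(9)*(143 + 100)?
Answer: 4374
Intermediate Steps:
Z(S) = (-6 + S)*(-3 + S) (Z(S) = (-3 + S)*(-6 + S) = (-6 + S)*(-3 + S))
Z(9)*(143 + 100) = (18 + 9² - 9*9)*(143 + 100) = (18 + 81 - 81)*243 = 18*243 = 4374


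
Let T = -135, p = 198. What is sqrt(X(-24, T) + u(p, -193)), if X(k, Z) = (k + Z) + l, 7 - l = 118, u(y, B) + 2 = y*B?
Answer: I*sqrt(38486) ≈ 196.18*I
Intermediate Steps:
u(y, B) = -2 + B*y (u(y, B) = -2 + y*B = -2 + B*y)
l = -111 (l = 7 - 1*118 = 7 - 118 = -111)
X(k, Z) = -111 + Z + k (X(k, Z) = (k + Z) - 111 = (Z + k) - 111 = -111 + Z + k)
sqrt(X(-24, T) + u(p, -193)) = sqrt((-111 - 135 - 24) + (-2 - 193*198)) = sqrt(-270 + (-2 - 38214)) = sqrt(-270 - 38216) = sqrt(-38486) = I*sqrt(38486)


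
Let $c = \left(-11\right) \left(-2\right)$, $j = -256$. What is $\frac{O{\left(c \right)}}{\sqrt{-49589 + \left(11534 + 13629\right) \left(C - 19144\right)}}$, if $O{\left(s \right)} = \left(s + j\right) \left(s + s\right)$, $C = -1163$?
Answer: $\frac{5148 i \sqrt{511034630}}{255517315} \approx 0.45545 i$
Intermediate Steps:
$c = 22$
$O{\left(s \right)} = 2 s \left(-256 + s\right)$ ($O{\left(s \right)} = \left(s - 256\right) \left(s + s\right) = \left(-256 + s\right) 2 s = 2 s \left(-256 + s\right)$)
$\frac{O{\left(c \right)}}{\sqrt{-49589 + \left(11534 + 13629\right) \left(C - 19144\right)}} = \frac{2 \cdot 22 \left(-256 + 22\right)}{\sqrt{-49589 + \left(11534 + 13629\right) \left(-1163 - 19144\right)}} = \frac{2 \cdot 22 \left(-234\right)}{\sqrt{-49589 + 25163 \left(-20307\right)}} = - \frac{10296}{\sqrt{-49589 - 510985041}} = - \frac{10296}{\sqrt{-511034630}} = - \frac{10296}{i \sqrt{511034630}} = - 10296 \left(- \frac{i \sqrt{511034630}}{511034630}\right) = \frac{5148 i \sqrt{511034630}}{255517315}$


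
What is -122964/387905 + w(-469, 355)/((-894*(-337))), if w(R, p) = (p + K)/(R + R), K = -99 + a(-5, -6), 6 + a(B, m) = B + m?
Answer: -4964223875113/15660210507060 ≈ -0.31700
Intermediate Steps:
a(B, m) = -6 + B + m (a(B, m) = -6 + (B + m) = -6 + B + m)
K = -116 (K = -99 + (-6 - 5 - 6) = -99 - 17 = -116)
w(R, p) = (-116 + p)/(2*R) (w(R, p) = (p - 116)/(R + R) = (-116 + p)/((2*R)) = (-116 + p)*(1/(2*R)) = (-116 + p)/(2*R))
-122964/387905 + w(-469, 355)/((-894*(-337))) = -122964/387905 + ((½)*(-116 + 355)/(-469))/((-894*(-337))) = -122964*1/387905 + ((½)*(-1/469)*239)/301278 = -122964/387905 - 239/938*1/301278 = -122964/387905 - 239/282598764 = -4964223875113/15660210507060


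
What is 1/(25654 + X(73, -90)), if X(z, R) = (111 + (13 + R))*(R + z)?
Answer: 1/25076 ≈ 3.9879e-5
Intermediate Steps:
X(z, R) = (124 + R)*(R + z)
1/(25654 + X(73, -90)) = 1/(25654 + ((-90)**2 + 124*(-90) + 124*73 - 90*73)) = 1/(25654 + (8100 - 11160 + 9052 - 6570)) = 1/(25654 - 578) = 1/25076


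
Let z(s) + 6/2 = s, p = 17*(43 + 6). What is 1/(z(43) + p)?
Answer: 1/873 ≈ 0.0011455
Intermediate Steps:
p = 833 (p = 17*49 = 833)
z(s) = -3 + s
1/(z(43) + p) = 1/((-3 + 43) + 833) = 1/(40 + 833) = 1/873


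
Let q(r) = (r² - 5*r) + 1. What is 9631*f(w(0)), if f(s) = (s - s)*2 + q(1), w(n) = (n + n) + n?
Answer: -28893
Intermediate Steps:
q(r) = 1 + r² - 5*r
w(n) = 3*n (w(n) = 2*n + n = 3*n)
f(s) = -3 (f(s) = (s - s)*2 + (1 + 1² - 5*1) = 0*2 + (1 + 1 - 5) = 0 - 3 = -3)
9631*f(w(0)) = 9631*(-3) = -28893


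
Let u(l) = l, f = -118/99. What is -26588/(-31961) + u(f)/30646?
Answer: 40331498777/48484101897 ≈ 0.83185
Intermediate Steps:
f = -118/99 (f = -118*1/99 = -118/99 ≈ -1.1919)
-26588/(-31961) + u(f)/30646 = -26588/(-31961) - 118/99/30646 = -26588*(-1/31961) - 118/99*1/30646 = 26588/31961 - 59/1516977 = 40331498777/48484101897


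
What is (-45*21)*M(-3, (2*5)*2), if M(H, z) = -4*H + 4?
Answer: -15120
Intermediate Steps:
M(H, z) = 4 - 4*H
(-45*21)*M(-3, (2*5)*2) = (-45*21)*(4 - 4*(-3)) = -945*(4 + 12) = -945*16 = -15120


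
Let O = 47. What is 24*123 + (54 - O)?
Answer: 2959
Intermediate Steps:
24*123 + (54 - O) = 24*123 + (54 - 1*47) = 2952 + (54 - 47) = 2952 + 7 = 2959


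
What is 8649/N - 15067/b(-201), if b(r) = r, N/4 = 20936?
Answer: 1263509297/16832544 ≈ 75.063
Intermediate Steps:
N = 83744 (N = 4*20936 = 83744)
8649/N - 15067/b(-201) = 8649/83744 - 15067/(-201) = 8649*(1/83744) - 15067*(-1/201) = 8649/83744 + 15067/201 = 1263509297/16832544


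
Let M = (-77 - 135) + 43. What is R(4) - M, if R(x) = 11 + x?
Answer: 184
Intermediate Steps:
M = -169 (M = -212 + 43 = -169)
R(4) - M = (11 + 4) - 1*(-169) = 15 + 169 = 184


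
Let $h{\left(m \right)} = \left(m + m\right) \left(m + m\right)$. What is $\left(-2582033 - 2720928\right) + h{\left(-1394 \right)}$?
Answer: $2469983$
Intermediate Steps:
$h{\left(m \right)} = 4 m^{2}$ ($h{\left(m \right)} = 2 m 2 m = 4 m^{2}$)
$\left(-2582033 - 2720928\right) + h{\left(-1394 \right)} = \left(-2582033 - 2720928\right) + 4 \left(-1394\right)^{2} = -5302961 + 4 \cdot 1943236 = -5302961 + 7772944 = 2469983$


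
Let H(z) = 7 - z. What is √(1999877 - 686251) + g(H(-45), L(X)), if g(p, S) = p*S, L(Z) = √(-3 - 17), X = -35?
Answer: √1313626 + 104*I*√5 ≈ 1146.1 + 232.55*I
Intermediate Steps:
L(Z) = 2*I*√5 (L(Z) = √(-20) = 2*I*√5)
g(p, S) = S*p
√(1999877 - 686251) + g(H(-45), L(X)) = √(1999877 - 686251) + (2*I*√5)*(7 - 1*(-45)) = √1313626 + (2*I*√5)*(7 + 45) = √1313626 + (2*I*√5)*52 = √1313626 + 104*I*√5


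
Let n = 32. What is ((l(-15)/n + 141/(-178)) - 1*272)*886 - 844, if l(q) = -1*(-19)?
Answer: -344624759/1424 ≈ -2.4201e+5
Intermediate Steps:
l(q) = 19
((l(-15)/n + 141/(-178)) - 1*272)*886 - 844 = ((19/32 + 141/(-178)) - 1*272)*886 - 844 = ((19*(1/32) + 141*(-1/178)) - 272)*886 - 844 = ((19/32 - 141/178) - 272)*886 - 844 = (-565/2848 - 272)*886 - 844 = -775221/2848*886 - 844 = -343422903/1424 - 844 = -344624759/1424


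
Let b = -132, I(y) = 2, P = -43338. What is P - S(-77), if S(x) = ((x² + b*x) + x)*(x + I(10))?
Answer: 1157862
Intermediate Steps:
S(x) = (2 + x)*(x² - 131*x) (S(x) = ((x² - 132*x) + x)*(x + 2) = (x² - 131*x)*(2 + x) = (2 + x)*(x² - 131*x))
P - S(-77) = -43338 - (-77)*(-262 + (-77)² - 129*(-77)) = -43338 - (-77)*(-262 + 5929 + 9933) = -43338 - (-77)*15600 = -43338 - 1*(-1201200) = -43338 + 1201200 = 1157862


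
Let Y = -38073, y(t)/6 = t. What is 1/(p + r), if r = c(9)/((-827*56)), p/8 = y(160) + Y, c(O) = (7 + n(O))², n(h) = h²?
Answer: -5789/1718778224 ≈ -3.3681e-6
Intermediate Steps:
y(t) = 6*t
c(O) = (7 + O²)²
p = -296904 (p = 8*(6*160 - 38073) = 8*(960 - 38073) = 8*(-37113) = -296904)
r = -968/5789 (r = (7 + 9²)²/((-827*56)) = (7 + 81)²/(-46312) = 88²*(-1/46312) = 7744*(-1/46312) = -968/5789 ≈ -0.16721)
1/(p + r) = 1/(-296904 - 968/5789) = 1/(-1718778224/5789) = -5789/1718778224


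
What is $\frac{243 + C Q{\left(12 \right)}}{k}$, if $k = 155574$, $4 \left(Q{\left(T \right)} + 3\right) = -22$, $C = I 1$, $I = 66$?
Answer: $- \frac{53}{25929} \approx -0.002044$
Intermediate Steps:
$C = 66$ ($C = 66 \cdot 1 = 66$)
$Q{\left(T \right)} = - \frac{17}{2}$ ($Q{\left(T \right)} = -3 + \frac{1}{4} \left(-22\right) = -3 - \frac{11}{2} = - \frac{17}{2}$)
$\frac{243 + C Q{\left(12 \right)}}{k} = \frac{243 + 66 \left(- \frac{17}{2}\right)}{155574} = \left(243 - 561\right) \frac{1}{155574} = \left(-318\right) \frac{1}{155574} = - \frac{53}{25929}$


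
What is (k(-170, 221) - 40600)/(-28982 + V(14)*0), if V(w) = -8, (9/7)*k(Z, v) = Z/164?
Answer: 29963395/21388716 ≈ 1.4009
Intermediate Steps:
k(Z, v) = 7*Z/1476 (k(Z, v) = 7*(Z/164)/9 = 7*Z/1476)
(k(-170, 221) - 40600)/(-28982 + V(14)*0) = ((7/1476)*(-170) - 40600)/(-28982 - 8*0) = (-595/738 - 40600)/(-28982 + 0) = -29963395/738/(-28982) = -29963395/738*(-1/28982) = 29963395/21388716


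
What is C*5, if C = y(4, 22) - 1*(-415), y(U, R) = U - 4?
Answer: 2075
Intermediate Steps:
y(U, R) = -4 + U
C = 415 (C = (-4 + 4) - 1*(-415) = 0 + 415 = 415)
C*5 = 415*5 = 2075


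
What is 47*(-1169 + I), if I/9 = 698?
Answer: 240311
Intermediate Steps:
I = 6282 (I = 9*698 = 6282)
47*(-1169 + I) = 47*(-1169 + 6282) = 47*5113 = 240311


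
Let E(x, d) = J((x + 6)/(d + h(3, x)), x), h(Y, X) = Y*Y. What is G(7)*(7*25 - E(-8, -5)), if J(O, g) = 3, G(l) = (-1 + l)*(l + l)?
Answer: 14448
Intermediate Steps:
h(Y, X) = Y**2
G(l) = 2*l*(-1 + l) (G(l) = (-1 + l)*(2*l) = 2*l*(-1 + l))
E(x, d) = 3
G(7)*(7*25 - E(-8, -5)) = (2*7*(-1 + 7))*(7*25 - 1*3) = (2*7*6)*(175 - 3) = 84*172 = 14448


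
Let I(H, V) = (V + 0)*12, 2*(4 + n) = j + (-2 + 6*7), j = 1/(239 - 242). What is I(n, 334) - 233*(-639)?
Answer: 152895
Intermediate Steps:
j = -1/3 (j = 1/(-3) = -1/3 ≈ -0.33333)
n = 95/6 (n = -4 + (-1/3 + (-2 + 6*7))/2 = -4 + (-1/3 + (-2 + 42))/2 = -4 + (-1/3 + 40)/2 = -4 + (1/2)*(119/3) = -4 + 119/6 = 95/6 ≈ 15.833)
I(H, V) = 12*V (I(H, V) = V*12 = 12*V)
I(n, 334) - 233*(-639) = 12*334 - 233*(-639) = 4008 - 1*(-148887) = 4008 + 148887 = 152895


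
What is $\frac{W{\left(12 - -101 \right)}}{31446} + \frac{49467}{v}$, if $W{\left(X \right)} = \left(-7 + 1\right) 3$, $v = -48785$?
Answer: $- \frac{7860694}{7747945} \approx -1.0146$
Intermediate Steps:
$W{\left(X \right)} = -18$ ($W{\left(X \right)} = \left(-6\right) 3 = -18$)
$\frac{W{\left(12 - -101 \right)}}{31446} + \frac{49467}{v} = - \frac{18}{31446} + \frac{49467}{-48785} = \left(-18\right) \frac{1}{31446} + 49467 \left(- \frac{1}{48785}\right) = - \frac{1}{1747} - \frac{4497}{4435} = - \frac{7860694}{7747945}$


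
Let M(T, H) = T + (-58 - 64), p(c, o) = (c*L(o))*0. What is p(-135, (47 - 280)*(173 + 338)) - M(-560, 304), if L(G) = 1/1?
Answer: 682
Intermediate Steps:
L(G) = 1
p(c, o) = 0 (p(c, o) = (c*1)*0 = c*0 = 0)
M(T, H) = -122 + T (M(T, H) = T - 122 = -122 + T)
p(-135, (47 - 280)*(173 + 338)) - M(-560, 304) = 0 - (-122 - 560) = 0 - 1*(-682) = 0 + 682 = 682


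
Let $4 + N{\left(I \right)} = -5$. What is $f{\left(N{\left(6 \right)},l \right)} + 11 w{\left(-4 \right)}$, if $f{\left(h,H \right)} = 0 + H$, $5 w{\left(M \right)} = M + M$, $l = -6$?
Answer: $- \frac{118}{5} \approx -23.6$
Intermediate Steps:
$N{\left(I \right)} = -9$ ($N{\left(I \right)} = -4 - 5 = -9$)
$w{\left(M \right)} = \frac{2 M}{5}$ ($w{\left(M \right)} = \frac{M + M}{5} = \frac{2 M}{5}$)
$f{\left(h,H \right)} = H$
$f{\left(N{\left(6 \right)},l \right)} + 11 w{\left(-4 \right)} = -6 + 11 \cdot \frac{2}{5} \left(-4\right) = -6 + 11 \left(- \frac{8}{5}\right) = -6 - \frac{88}{5} = - \frac{118}{5}$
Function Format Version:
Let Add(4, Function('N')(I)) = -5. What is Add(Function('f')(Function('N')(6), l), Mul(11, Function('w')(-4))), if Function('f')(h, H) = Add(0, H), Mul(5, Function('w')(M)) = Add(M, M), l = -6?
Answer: Rational(-118, 5) ≈ -23.600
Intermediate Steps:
Function('N')(I) = -9 (Function('N')(I) = Add(-4, -5) = -9)
Function('w')(M) = Mul(Rational(2, 5), M) (Function('w')(M) = Mul(Rational(1, 5), Add(M, M)) = Mul(Rational(1, 5), Mul(2, M)) = Mul(Rational(2, 5), M))
Function('f')(h, H) = H
Add(Function('f')(Function('N')(6), l), Mul(11, Function('w')(-4))) = Add(-6, Mul(11, Mul(Rational(2, 5), -4))) = Add(-6, Mul(11, Rational(-8, 5))) = Add(-6, Rational(-88, 5)) = Rational(-118, 5)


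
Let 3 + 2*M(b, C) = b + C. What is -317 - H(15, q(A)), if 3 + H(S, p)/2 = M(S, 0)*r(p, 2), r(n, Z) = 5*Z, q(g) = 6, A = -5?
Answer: -431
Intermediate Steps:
M(b, C) = -3/2 + C/2 + b/2 (M(b, C) = -3/2 + (b + C)/2 = -3/2 + (C + b)/2 = -3/2 + (C/2 + b/2) = -3/2 + C/2 + b/2)
H(S, p) = -36 + 10*S (H(S, p) = -6 + 2*((-3/2 + (½)*0 + S/2)*(5*2)) = -6 + 2*((-3/2 + 0 + S/2)*10) = -6 + 2*((-3/2 + S/2)*10) = -6 + 2*(-15 + 5*S) = -6 + (-30 + 10*S) = -36 + 10*S)
-317 - H(15, q(A)) = -317 - (-36 + 10*15) = -317 - (-36 + 150) = -317 - 1*114 = -317 - 114 = -431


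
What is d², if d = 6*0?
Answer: 0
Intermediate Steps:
d = 0
d² = 0² = 0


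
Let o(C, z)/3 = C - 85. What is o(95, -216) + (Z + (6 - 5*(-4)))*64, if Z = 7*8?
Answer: 5278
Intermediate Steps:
o(C, z) = -255 + 3*C (o(C, z) = 3*(C - 85) = 3*(-85 + C) = -255 + 3*C)
Z = 56
o(95, -216) + (Z + (6 - 5*(-4)))*64 = (-255 + 3*95) + (56 + (6 - 5*(-4)))*64 = (-255 + 285) + (56 + (6 + 20))*64 = 30 + (56 + 26)*64 = 30 + 82*64 = 30 + 5248 = 5278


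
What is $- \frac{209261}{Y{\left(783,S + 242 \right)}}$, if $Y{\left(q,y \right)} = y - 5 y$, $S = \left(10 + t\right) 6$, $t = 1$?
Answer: $\frac{209261}{1232} \approx 169.85$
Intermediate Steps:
$S = 66$ ($S = \left(10 + 1\right) 6 = 11 \cdot 6 = 66$)
$Y{\left(q,y \right)} = - 4 y$
$- \frac{209261}{Y{\left(783,S + 242 \right)}} = - \frac{209261}{\left(-4\right) \left(66 + 242\right)} = - \frac{209261}{\left(-4\right) 308} = - \frac{209261}{-1232} = - \frac{209261 \left(-1\right)}{1232} = \left(-1\right) \left(- \frac{209261}{1232}\right) = \frac{209261}{1232}$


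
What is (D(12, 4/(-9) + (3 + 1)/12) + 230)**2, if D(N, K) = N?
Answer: 58564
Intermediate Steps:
(D(12, 4/(-9) + (3 + 1)/12) + 230)**2 = (12 + 230)**2 = 242**2 = 58564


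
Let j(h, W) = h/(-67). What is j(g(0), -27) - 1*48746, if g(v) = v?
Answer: -48746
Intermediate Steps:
j(h, W) = -h/67 (j(h, W) = h*(-1/67) = -h/67)
j(g(0), -27) - 1*48746 = -1/67*0 - 1*48746 = 0 - 48746 = -48746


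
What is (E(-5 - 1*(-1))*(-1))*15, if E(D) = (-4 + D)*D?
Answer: -480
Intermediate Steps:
E(D) = D*(-4 + D)
(E(-5 - 1*(-1))*(-1))*15 = (((-5 - 1*(-1))*(-4 + (-5 - 1*(-1))))*(-1))*15 = (((-5 + 1)*(-4 + (-5 + 1)))*(-1))*15 = (-4*(-4 - 4)*(-1))*15 = (-4*(-8)*(-1))*15 = (32*(-1))*15 = -32*15 = -480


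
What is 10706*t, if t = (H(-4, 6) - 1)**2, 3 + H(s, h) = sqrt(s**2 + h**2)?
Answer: 728008 - 171296*sqrt(13) ≈ 1.1039e+5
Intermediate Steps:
H(s, h) = -3 + sqrt(h**2 + s**2) (H(s, h) = -3 + sqrt(s**2 + h**2) = -3 + sqrt(h**2 + s**2))
t = (-4 + 2*sqrt(13))**2 (t = ((-3 + sqrt(6**2 + (-4)**2)) - 1)**2 = ((-3 + sqrt(36 + 16)) - 1)**2 = ((-3 + sqrt(52)) - 1)**2 = ((-3 + 2*sqrt(13)) - 1)**2 = (-4 + 2*sqrt(13))**2 ≈ 10.311)
10706*t = 10706*(68 - 16*sqrt(13)) = 728008 - 171296*sqrt(13)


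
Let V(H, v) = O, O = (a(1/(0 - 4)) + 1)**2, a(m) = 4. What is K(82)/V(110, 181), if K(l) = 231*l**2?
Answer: 1553244/25 ≈ 62130.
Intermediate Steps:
O = 25 (O = (4 + 1)**2 = 5**2 = 25)
V(H, v) = 25
K(82)/V(110, 181) = (231*82**2)/25 = (231*6724)*(1/25) = 1553244*(1/25) = 1553244/25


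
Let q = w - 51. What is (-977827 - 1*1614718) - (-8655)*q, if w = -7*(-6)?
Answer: -2670440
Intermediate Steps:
w = 42
q = -9 (q = 42 - 51 = -9)
(-977827 - 1*1614718) - (-8655)*q = (-977827 - 1*1614718) - (-8655)*(-9) = (-977827 - 1614718) - 1*77895 = -2592545 - 77895 = -2670440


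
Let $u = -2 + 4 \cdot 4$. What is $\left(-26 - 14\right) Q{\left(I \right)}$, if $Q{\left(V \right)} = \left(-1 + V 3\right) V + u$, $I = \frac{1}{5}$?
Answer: $- \frac{2784}{5} \approx -556.8$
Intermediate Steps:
$u = 14$ ($u = -2 + 16 = 14$)
$I = \frac{1}{5} \approx 0.2$
$Q{\left(V \right)} = 14 + V \left(-1 + 3 V\right)$ ($Q{\left(V \right)} = \left(-1 + V 3\right) V + 14 = \left(-1 + 3 V\right) V + 14 = V \left(-1 + 3 V\right) + 14 = 14 + V \left(-1 + 3 V\right)$)
$\left(-26 - 14\right) Q{\left(I \right)} = \left(-26 - 14\right) \left(14 - \frac{1}{5} + \frac{3}{25}\right) = - 40 \left(14 - \frac{1}{5} + 3 \cdot \frac{1}{25}\right) = - 40 \left(14 - \frac{1}{5} + \frac{3}{25}\right) = \left(-40\right) \frac{348}{25} = - \frac{2784}{5}$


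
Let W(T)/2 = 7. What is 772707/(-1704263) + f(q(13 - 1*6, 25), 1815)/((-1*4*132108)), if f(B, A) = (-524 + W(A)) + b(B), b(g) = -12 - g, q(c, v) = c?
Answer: -407421550297/900587105616 ≈ -0.45240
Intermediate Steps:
W(T) = 14 (W(T) = 2*7 = 14)
f(B, A) = -522 - B (f(B, A) = (-524 + 14) + (-12 - B) = -510 + (-12 - B) = -522 - B)
772707/(-1704263) + f(q(13 - 1*6, 25), 1815)/((-1*4*132108)) = 772707/(-1704263) + (-522 - (13 - 1*6))/((-1*4*132108)) = 772707*(-1/1704263) + (-522 - (13 - 6))/((-4*132108)) = -772707/1704263 + (-522 - 1*7)/(-528432) = -772707/1704263 + (-522 - 7)*(-1/528432) = -772707/1704263 - 529*(-1/528432) = -772707/1704263 + 529/528432 = -407421550297/900587105616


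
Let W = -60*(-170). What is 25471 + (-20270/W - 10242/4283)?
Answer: 111255010379/4368660 ≈ 25467.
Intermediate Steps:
W = 10200
25471 + (-20270/W - 10242/4283) = 25471 + (-20270/10200 - 10242/4283) = 25471 + (-20270*1/10200 - 10242*1/4283) = 25471 + (-2027/1020 - 10242/4283) = 25471 - 19128481/4368660 = 111255010379/4368660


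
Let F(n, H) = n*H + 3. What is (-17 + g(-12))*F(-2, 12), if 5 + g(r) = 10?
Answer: 252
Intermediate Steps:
F(n, H) = 3 + H*n (F(n, H) = H*n + 3 = 3 + H*n)
g(r) = 5 (g(r) = -5 + 10 = 5)
(-17 + g(-12))*F(-2, 12) = (-17 + 5)*(3 + 12*(-2)) = -12*(3 - 24) = -12*(-21) = 252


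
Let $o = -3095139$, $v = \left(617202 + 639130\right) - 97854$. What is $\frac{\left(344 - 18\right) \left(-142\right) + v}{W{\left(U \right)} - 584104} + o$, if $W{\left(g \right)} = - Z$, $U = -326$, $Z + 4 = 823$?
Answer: $- \frac{1810419101483}{584923} \approx -3.0951 \cdot 10^{6}$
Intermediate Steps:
$Z = 819$ ($Z = -4 + 823 = 819$)
$W{\left(g \right)} = -819$ ($W{\left(g \right)} = \left(-1\right) 819 = -819$)
$v = 1158478$ ($v = 1256332 - 97854 = 1158478$)
$\frac{\left(344 - 18\right) \left(-142\right) + v}{W{\left(U \right)} - 584104} + o = \frac{\left(344 - 18\right) \left(-142\right) + 1158478}{-819 - 584104} - 3095139 = \frac{326 \left(-142\right) + 1158478}{-584923} - 3095139 = \left(-46292 + 1158478\right) \left(- \frac{1}{584923}\right) - 3095139 = 1112186 \left(- \frac{1}{584923}\right) - 3095139 = - \frac{1112186}{584923} - 3095139 = - \frac{1810419101483}{584923}$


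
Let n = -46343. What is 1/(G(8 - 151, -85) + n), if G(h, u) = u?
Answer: -1/46428 ≈ -2.1539e-5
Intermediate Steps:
1/(G(8 - 151, -85) + n) = 1/(-85 - 46343) = 1/(-46428) = -1/46428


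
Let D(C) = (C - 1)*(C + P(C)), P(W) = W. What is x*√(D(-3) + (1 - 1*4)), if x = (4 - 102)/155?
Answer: -98*√21/155 ≈ -2.8974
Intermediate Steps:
D(C) = 2*C*(-1 + C) (D(C) = (C - 1)*(C + C) = (-1 + C)*(2*C) = 2*C*(-1 + C))
x = -98/155 (x = -98*1/155 = -98/155 ≈ -0.63226)
x*√(D(-3) + (1 - 1*4)) = -98*√(2*(-3)*(-1 - 3) + (1 - 1*4))/155 = -98*√(2*(-3)*(-4) + (1 - 4))/155 = -98*√(24 - 3)/155 = -98*√21/155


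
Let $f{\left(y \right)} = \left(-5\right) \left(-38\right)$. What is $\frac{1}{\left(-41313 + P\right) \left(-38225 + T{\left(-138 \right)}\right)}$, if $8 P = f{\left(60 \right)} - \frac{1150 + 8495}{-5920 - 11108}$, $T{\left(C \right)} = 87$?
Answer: $\frac{22704}{35751687205381} \approx 6.3505 \cdot 10^{-10}$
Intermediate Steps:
$f{\left(y \right)} = 190$
$P = \frac{1081655}{45408}$ ($P = \frac{190 - \frac{1150 + 8495}{-5920 - 11108}}{8} = \frac{190 - \frac{9645}{-17028}}{8} = \frac{190 - 9645 \left(- \frac{1}{17028}\right)}{8} = \frac{190 - - \frac{3215}{5676}}{8} = \frac{190 + \frac{3215}{5676}}{8} = \frac{1}{8} \cdot \frac{1081655}{5676} = \frac{1081655}{45408} \approx 23.821$)
$\frac{1}{\left(-41313 + P\right) \left(-38225 + T{\left(-138 \right)}\right)} = \frac{1}{\left(-41313 + \frac{1081655}{45408}\right) \left(-38225 + 87\right)} = \frac{1}{\left(- \frac{1874859049}{45408}\right) \left(-38138\right)} = \frac{1}{\frac{35751687205381}{22704}} = \frac{22704}{35751687205381}$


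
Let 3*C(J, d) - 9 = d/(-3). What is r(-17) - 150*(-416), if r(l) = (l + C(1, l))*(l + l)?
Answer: 565306/9 ≈ 62812.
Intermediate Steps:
C(J, d) = 3 - d/9 (C(J, d) = 3 + (d/(-3))/3 = 3 + (d*(-⅓))/3 = 3 + (-d/3)/3 = 3 - d/9)
r(l) = 2*l*(3 + 8*l/9) (r(l) = (l + (3 - l/9))*(l + l) = (3 + 8*l/9)*(2*l) = 2*l*(3 + 8*l/9))
r(-17) - 150*(-416) = (2/9)*(-17)*(27 + 8*(-17)) - 150*(-416) = (2/9)*(-17)*(27 - 136) + 62400 = (2/9)*(-17)*(-109) + 62400 = 3706/9 + 62400 = 565306/9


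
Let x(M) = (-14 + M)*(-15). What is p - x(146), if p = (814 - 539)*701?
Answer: 194755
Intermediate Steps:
x(M) = 210 - 15*M
p = 192775 (p = 275*701 = 192775)
p - x(146) = 192775 - (210 - 15*146) = 192775 - (210 - 2190) = 192775 - 1*(-1980) = 192775 + 1980 = 194755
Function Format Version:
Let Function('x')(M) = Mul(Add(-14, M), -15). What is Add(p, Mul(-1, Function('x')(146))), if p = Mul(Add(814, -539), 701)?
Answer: 194755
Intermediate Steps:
Function('x')(M) = Add(210, Mul(-15, M))
p = 192775 (p = Mul(275, 701) = 192775)
Add(p, Mul(-1, Function('x')(146))) = Add(192775, Mul(-1, Add(210, Mul(-15, 146)))) = Add(192775, Mul(-1, Add(210, -2190))) = Add(192775, Mul(-1, -1980)) = Add(192775, 1980) = 194755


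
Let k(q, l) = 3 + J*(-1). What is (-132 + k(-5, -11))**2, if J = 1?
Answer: 16900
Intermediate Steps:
k(q, l) = 2 (k(q, l) = 3 + 1*(-1) = 3 - 1 = 2)
(-132 + k(-5, -11))**2 = (-132 + 2)**2 = (-130)**2 = 16900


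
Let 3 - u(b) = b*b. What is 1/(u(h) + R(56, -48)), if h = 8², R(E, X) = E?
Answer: -1/4037 ≈ -0.00024771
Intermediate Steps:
h = 64
u(b) = 3 - b² (u(b) = 3 - b*b = 3 - b²)
1/(u(h) + R(56, -48)) = 1/((3 - 1*64²) + 56) = 1/((3 - 1*4096) + 56) = 1/((3 - 4096) + 56) = 1/(-4093 + 56) = 1/(-4037) = -1/4037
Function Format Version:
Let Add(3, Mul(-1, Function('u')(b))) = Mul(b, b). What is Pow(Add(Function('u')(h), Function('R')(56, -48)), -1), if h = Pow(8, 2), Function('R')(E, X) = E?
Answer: Rational(-1, 4037) ≈ -0.00024771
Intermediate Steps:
h = 64
Function('u')(b) = Add(3, Mul(-1, Pow(b, 2))) (Function('u')(b) = Add(3, Mul(-1, Mul(b, b))) = Add(3, Mul(-1, Pow(b, 2))))
Pow(Add(Function('u')(h), Function('R')(56, -48)), -1) = Pow(Add(Add(3, Mul(-1, Pow(64, 2))), 56), -1) = Pow(Add(Add(3, Mul(-1, 4096)), 56), -1) = Pow(Add(Add(3, -4096), 56), -1) = Pow(Add(-4093, 56), -1) = Pow(-4037, -1) = Rational(-1, 4037)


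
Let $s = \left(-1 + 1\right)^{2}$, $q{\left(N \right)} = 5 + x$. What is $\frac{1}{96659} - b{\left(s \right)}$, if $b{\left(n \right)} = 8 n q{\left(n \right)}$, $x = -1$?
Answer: $\frac{1}{96659} \approx 1.0346 \cdot 10^{-5}$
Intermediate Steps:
$q{\left(N \right)} = 4$ ($q{\left(N \right)} = 5 - 1 = 4$)
$s = 0$ ($s = 0^{2} = 0$)
$b{\left(n \right)} = 32 n$ ($b{\left(n \right)} = 8 n 4 = 32 n$)
$\frac{1}{96659} - b{\left(s \right)} = \frac{1}{96659} - 32 \cdot 0 = \frac{1}{96659} - 0 = \frac{1}{96659} + 0 = \frac{1}{96659}$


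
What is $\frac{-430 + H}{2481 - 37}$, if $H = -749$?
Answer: $- \frac{1179}{2444} \approx -0.48241$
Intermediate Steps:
$\frac{-430 + H}{2481 - 37} = \frac{-430 - 749}{2481 - 37} = - \frac{1179}{2444}$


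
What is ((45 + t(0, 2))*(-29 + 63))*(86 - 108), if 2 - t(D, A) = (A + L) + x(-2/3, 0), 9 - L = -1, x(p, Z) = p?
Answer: -80036/3 ≈ -26679.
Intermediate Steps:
L = 10 (L = 9 - 1*(-1) = 9 + 1 = 10)
t(D, A) = -22/3 - A (t(D, A) = 2 - ((A + 10) - 2/3) = 2 - ((10 + A) - 2*1/3) = 2 - ((10 + A) - 2/3) = 2 - (28/3 + A) = 2 + (-28/3 - A) = -22/3 - A)
((45 + t(0, 2))*(-29 + 63))*(86 - 108) = ((45 + (-22/3 - 1*2))*(-29 + 63))*(86 - 108) = ((45 + (-22/3 - 2))*34)*(-22) = ((45 - 28/3)*34)*(-22) = ((107/3)*34)*(-22) = (3638/3)*(-22) = -80036/3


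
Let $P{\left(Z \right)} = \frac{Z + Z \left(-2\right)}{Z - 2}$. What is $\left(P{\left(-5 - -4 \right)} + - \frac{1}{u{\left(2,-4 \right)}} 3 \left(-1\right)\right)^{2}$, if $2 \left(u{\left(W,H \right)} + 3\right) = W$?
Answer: $\frac{121}{36} \approx 3.3611$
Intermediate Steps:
$u{\left(W,H \right)} = -3 + \frac{W}{2}$
$P{\left(Z \right)} = - \frac{Z}{-2 + Z}$ ($P{\left(Z \right)} = \frac{Z - 2 Z}{-2 + Z} = \frac{\left(-1\right) Z}{-2 + Z} = - \frac{Z}{-2 + Z}$)
$\left(P{\left(-5 - -4 \right)} + - \frac{1}{u{\left(2,-4 \right)}} 3 \left(-1\right)\right)^{2} = \left(- \frac{-5 - -4}{-2 - 1} + - \frac{1}{-3 + \frac{1}{2} \cdot 2} \cdot 3 \left(-1\right)\right)^{2} = \left(- \frac{-5 + 4}{-2 + \left(-5 + 4\right)} + - \frac{1}{-3 + 1} \cdot 3 \left(-1\right)\right)^{2} = \left(\left(-1\right) \left(-1\right) \frac{1}{-2 - 1} + - \frac{1}{-2} \cdot 3 \left(-1\right)\right)^{2} = \left(\left(-1\right) \left(-1\right) \frac{1}{-3} + \left(-1\right) \left(- \frac{1}{2}\right) 3 \left(-1\right)\right)^{2} = \left(\left(-1\right) \left(-1\right) \left(- \frac{1}{3}\right) + \frac{1}{2} \cdot 3 \left(-1\right)\right)^{2} = \left(- \frac{1}{3} + \frac{3}{2} \left(-1\right)\right)^{2} = \left(- \frac{1}{3} - \frac{3}{2}\right)^{2} = \left(- \frac{11}{6}\right)^{2} = \frac{121}{36}$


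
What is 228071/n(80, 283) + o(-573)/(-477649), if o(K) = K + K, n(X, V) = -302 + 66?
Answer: -108937614623/112725164 ≈ -966.40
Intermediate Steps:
n(X, V) = -236
o(K) = 2*K
228071/n(80, 283) + o(-573)/(-477649) = 228071/(-236) + (2*(-573))/(-477649) = 228071*(-1/236) - 1146*(-1/477649) = -228071/236 + 1146/477649 = -108937614623/112725164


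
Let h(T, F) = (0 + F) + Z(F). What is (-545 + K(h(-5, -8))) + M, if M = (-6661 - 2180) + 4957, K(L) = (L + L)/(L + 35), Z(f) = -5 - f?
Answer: -13288/3 ≈ -4429.3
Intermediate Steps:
h(T, F) = -5 (h(T, F) = (0 + F) + (-5 - F) = F + (-5 - F) = -5)
K(L) = 2*L/(35 + L) (K(L) = (2*L)/(35 + L) = 2*L/(35 + L))
M = -3884 (M = -8841 + 4957 = -3884)
(-545 + K(h(-5, -8))) + M = (-545 + 2*(-5)/(35 - 5)) - 3884 = (-545 + 2*(-5)/30) - 3884 = (-545 + 2*(-5)*(1/30)) - 3884 = (-545 - ⅓) - 3884 = -1636/3 - 3884 = -13288/3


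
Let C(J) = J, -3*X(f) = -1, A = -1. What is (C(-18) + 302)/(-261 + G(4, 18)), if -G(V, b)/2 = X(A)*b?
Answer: -284/273 ≈ -1.0403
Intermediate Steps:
X(f) = ⅓ (X(f) = -⅓*(-1) = ⅓)
G(V, b) = -2*b/3
(C(-18) + 302)/(-261 + G(4, 18)) = (-18 + 302)/(-261 - ⅔*18) = 284/(-261 - 12) = 284/(-273) = 284*(-1/273) = -284/273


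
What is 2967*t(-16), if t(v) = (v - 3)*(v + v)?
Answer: 1803936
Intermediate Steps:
t(v) = 2*v*(-3 + v) (t(v) = (-3 + v)*(2*v) = 2*v*(-3 + v))
2967*t(-16) = 2967*(2*(-16)*(-3 - 16)) = 2967*(2*(-16)*(-19)) = 2967*608 = 1803936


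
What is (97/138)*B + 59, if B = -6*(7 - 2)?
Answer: 872/23 ≈ 37.913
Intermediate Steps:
B = -30 (B = -6*5 = -30)
(97/138)*B + 59 = (97/138)*(-30) + 59 = -485/23 + 59 = 872/23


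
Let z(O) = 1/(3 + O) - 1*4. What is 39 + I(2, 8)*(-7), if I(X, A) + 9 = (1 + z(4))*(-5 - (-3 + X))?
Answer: 22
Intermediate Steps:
z(O) = -4 + 1/(3 + O) (z(O) = 1/(3 + O) - 4 = -4 + 1/(3 + O))
I(X, A) = -23/7 + 20*X/7 (I(X, A) = -9 + (1 + (-11 - 4*4)/(3 + 4))*(-5 - (-3 + X)) = -9 + (1 + (-11 - 16)/7)*(-5 + (3 - X)) = -9 + (1 + (1/7)*(-27))*(-2 - X) = -9 + (1 - 27/7)*(-2 - X) = -9 - 20*(-2 - X)/7 = -9 + (40/7 + 20*X/7) = -23/7 + 20*X/7)
39 + I(2, 8)*(-7) = 39 + (-23/7 + (20/7)*2)*(-7) = 39 + (-23/7 + 40/7)*(-7) = 39 + (17/7)*(-7) = 39 - 17 = 22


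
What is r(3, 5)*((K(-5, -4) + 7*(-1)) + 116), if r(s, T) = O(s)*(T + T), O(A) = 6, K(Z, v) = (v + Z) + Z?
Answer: 5700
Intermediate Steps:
K(Z, v) = v + 2*Z (K(Z, v) = (Z + v) + Z = v + 2*Z)
r(s, T) = 12*T (r(s, T) = 6*(T + T) = 6*(2*T) = 12*T)
r(3, 5)*((K(-5, -4) + 7*(-1)) + 116) = (12*5)*(((-4 + 2*(-5)) + 7*(-1)) + 116) = 60*(((-4 - 10) - 7) + 116) = 60*((-14 - 7) + 116) = 60*(-21 + 116) = 60*95 = 5700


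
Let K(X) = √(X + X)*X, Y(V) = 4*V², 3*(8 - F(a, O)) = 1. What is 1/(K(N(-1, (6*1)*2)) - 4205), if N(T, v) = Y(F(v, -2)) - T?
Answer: 613089/1260242005 + 11475*√170/252048401 ≈ 0.0010801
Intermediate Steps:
F(a, O) = 23/3 (F(a, O) = 8 - ⅓*1 = 8 - ⅓ = 23/3)
N(T, v) = 2116/9 - T (N(T, v) = 4*(23/3)² - T = 4*(529/9) - T = 2116/9 - T)
K(X) = √2*X^(3/2) (K(X) = √(2*X)*X = (√2*√X)*X = √2*X^(3/2))
1/(K(N(-1, (6*1)*2)) - 4205) = 1/(√2*(2116/9 - 1*(-1))^(3/2) - 4205) = 1/(√2*(2116/9 + 1)^(3/2) - 4205) = 1/(√2*(2125/9)^(3/2) - 4205) = 1/(√2*(10625*√85/27) - 4205) = 1/(10625*√170/27 - 4205) = 1/(-4205 + 10625*√170/27)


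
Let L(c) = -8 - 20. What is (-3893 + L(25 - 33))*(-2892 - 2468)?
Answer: 21016560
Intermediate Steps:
L(c) = -28
(-3893 + L(25 - 33))*(-2892 - 2468) = (-3893 - 28)*(-2892 - 2468) = -3921*(-5360) = 21016560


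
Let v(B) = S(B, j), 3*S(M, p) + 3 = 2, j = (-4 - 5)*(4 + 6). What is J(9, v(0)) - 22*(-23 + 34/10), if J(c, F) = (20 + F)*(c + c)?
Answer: 3926/5 ≈ 785.20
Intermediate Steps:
j = -90 (j = -9*10 = -90)
S(M, p) = -⅓ (S(M, p) = -1 + (⅓)*2 = -1 + ⅔ = -⅓)
v(B) = -⅓
J(c, F) = 2*c*(20 + F) (J(c, F) = (20 + F)*(2*c) = 2*c*(20 + F))
J(9, v(0)) - 22*(-23 + 34/10) = 2*9*(20 - ⅓) - 22*(-23 + 34/10) = 2*9*(59/3) - 22*(-23 + 34*(⅒)) = 354 - 22*(-23 + 17/5) = 354 - 22*(-98)/5 = 354 - 1*(-2156/5) = 354 + 2156/5 = 3926/5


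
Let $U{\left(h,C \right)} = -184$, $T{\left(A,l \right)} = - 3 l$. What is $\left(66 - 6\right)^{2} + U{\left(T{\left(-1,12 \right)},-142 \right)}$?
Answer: $3416$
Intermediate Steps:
$\left(66 - 6\right)^{2} + U{\left(T{\left(-1,12 \right)},-142 \right)} = \left(66 - 6\right)^{2} - 184 = 60^{2} - 184 = 3600 - 184 = 3416$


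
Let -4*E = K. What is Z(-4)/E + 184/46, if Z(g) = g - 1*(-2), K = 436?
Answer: 438/109 ≈ 4.0183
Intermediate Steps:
Z(g) = 2 + g (Z(g) = g + 2 = 2 + g)
E = -109 (E = -¼*436 = -109)
Z(-4)/E + 184/46 = (2 - 4)/(-109) + 184/46 = -2*(-1/109) + 184*(1/46) = 2/109 + 4 = 438/109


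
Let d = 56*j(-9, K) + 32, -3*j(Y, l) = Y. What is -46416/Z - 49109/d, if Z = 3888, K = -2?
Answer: -4171229/16200 ≈ -257.48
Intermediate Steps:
j(Y, l) = -Y/3
d = 200 (d = 56*(-⅓*(-9)) + 32 = 56*3 + 32 = 168 + 32 = 200)
-46416/Z - 49109/d = -46416/3888 - 49109/200 = -46416*1/3888 - 49109*1/200 = -967/81 - 49109/200 = -4171229/16200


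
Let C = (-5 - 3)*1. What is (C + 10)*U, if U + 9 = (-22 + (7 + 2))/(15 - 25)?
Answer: -77/5 ≈ -15.400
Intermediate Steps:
C = -8 (C = -8*1 = -8)
U = -77/10 (U = -9 + (-22 + (7 + 2))/(15 - 25) = -9 + (-22 + 9)/(-10) = -9 - 13*(-⅒) = -9 + 13/10 = -77/10 ≈ -7.7000)
(C + 10)*U = (-8 + 10)*(-77/10) = 2*(-77/10) = -77/5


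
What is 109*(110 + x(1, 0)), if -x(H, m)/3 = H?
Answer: 11663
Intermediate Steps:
x(H, m) = -3*H
109*(110 + x(1, 0)) = 109*(110 - 3*1) = 109*(110 - 3) = 109*107 = 11663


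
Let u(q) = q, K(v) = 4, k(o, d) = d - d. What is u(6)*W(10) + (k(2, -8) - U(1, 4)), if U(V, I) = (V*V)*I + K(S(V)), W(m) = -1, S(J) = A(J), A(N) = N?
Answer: -14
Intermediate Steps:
k(o, d) = 0
S(J) = J
U(V, I) = 4 + I*V² (U(V, I) = (V*V)*I + 4 = V²*I + 4 = I*V² + 4 = 4 + I*V²)
u(6)*W(10) + (k(2, -8) - U(1, 4)) = 6*(-1) + (0 - (4 + 4*1²)) = -6 + (0 - (4 + 4*1)) = -6 + (0 - (4 + 4)) = -6 + (0 - 1*8) = -6 + (0 - 8) = -6 - 8 = -14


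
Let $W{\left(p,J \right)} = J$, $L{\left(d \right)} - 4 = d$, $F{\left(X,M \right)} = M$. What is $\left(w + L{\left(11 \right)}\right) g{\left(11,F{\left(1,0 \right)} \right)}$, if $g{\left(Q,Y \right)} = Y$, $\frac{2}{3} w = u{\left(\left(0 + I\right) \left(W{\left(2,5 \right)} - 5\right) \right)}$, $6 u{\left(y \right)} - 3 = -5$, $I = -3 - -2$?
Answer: $0$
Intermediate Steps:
$I = -1$ ($I = -3 + 2 = -1$)
$L{\left(d \right)} = 4 + d$
$u{\left(y \right)} = - \frac{1}{3}$ ($u{\left(y \right)} = \frac{1}{2} + \frac{1}{6} \left(-5\right) = \frac{1}{2} - \frac{5}{6} = - \frac{1}{3}$)
$w = - \frac{1}{2}$ ($w = \frac{3}{2} \left(- \frac{1}{3}\right) = - \frac{1}{2} \approx -0.5$)
$\left(w + L{\left(11 \right)}\right) g{\left(11,F{\left(1,0 \right)} \right)} = \left(- \frac{1}{2} + \left(4 + 11\right)\right) 0 = \left(- \frac{1}{2} + 15\right) 0 = \frac{29}{2} \cdot 0 = 0$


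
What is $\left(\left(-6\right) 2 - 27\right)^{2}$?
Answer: $1521$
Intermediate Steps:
$\left(\left(-6\right) 2 - 27\right)^{2} = \left(-12 - 27\right)^{2} = \left(-39\right)^{2} = 1521$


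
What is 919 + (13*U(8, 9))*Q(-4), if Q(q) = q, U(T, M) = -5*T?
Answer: 2999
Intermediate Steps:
919 + (13*U(8, 9))*Q(-4) = 919 + (13*(-5*8))*(-4) = 919 + (13*(-40))*(-4) = 919 - 520*(-4) = 919 + 2080 = 2999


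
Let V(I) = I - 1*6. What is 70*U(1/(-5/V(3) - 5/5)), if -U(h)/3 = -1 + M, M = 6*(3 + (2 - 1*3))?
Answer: -2310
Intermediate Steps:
V(I) = -6 + I (V(I) = I - 6 = -6 + I)
M = 12 (M = 6*(3 + (2 - 3)) = 6*(3 - 1) = 6*2 = 12)
U(h) = -33 (U(h) = -3*(-1 + 12) = -3*11 = -33)
70*U(1/(-5/V(3) - 5/5)) = 70*(-33) = -2310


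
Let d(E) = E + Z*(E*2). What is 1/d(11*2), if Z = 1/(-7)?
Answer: 7/110 ≈ 0.063636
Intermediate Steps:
Z = -⅐ ≈ -0.14286
d(E) = 5*E/7 (d(E) = E - E*2/7 = E - 2*E/7 = 5*E/7)
1/d(11*2) = 1/(5*(11*2)/7) = 1/((5/7)*22) = 1/(110/7) = 7/110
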